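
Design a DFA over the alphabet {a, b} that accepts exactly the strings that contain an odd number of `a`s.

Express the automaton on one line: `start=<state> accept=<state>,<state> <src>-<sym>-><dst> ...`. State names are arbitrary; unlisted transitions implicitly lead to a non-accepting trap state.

start=S0 accept=S1 S0-a->S1 S0-b->S0 S1-a->S0 S1-b->S1

The only thing that matters is how many `a`s have appeared, reduced mod 2. Use one state per residue: S0 for 0, …, S1 for 1. Reading `a` moves to the next residue; anything else stays put. S1 is accepting.
A 2-state machine:
        a   b  
>  S0   S1  S0 
 * S1   S0  S1 
(> = start, * = accepting)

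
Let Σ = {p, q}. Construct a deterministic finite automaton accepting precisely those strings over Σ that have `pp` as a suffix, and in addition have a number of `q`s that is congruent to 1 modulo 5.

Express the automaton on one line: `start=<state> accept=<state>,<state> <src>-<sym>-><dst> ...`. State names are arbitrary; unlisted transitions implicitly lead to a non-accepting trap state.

Handle the two conditions separately and then intersect. The first has 3 states tracking how much of the suffix `pp` has currently been matched; the second has 5 states tracking the count of `q`s modulo 5. A product state is a pair (one from each), accepting exactly when both do. Minimizing collapses redundant product states.
With 7 states:
        p   q  
>  S0   S0  S1 
   S1   S2  S3 
   S2   S4  S3 
   S3   S3  S5 
 * S4   S4  S3 
   S5   S5  S6 
   S6   S6  S0 
(> = start, * = accepting)

start=S0 accept=S4 S0-p->S0 S0-q->S1 S1-p->S2 S1-q->S3 S2-p->S4 S2-q->S3 S3-p->S3 S3-q->S5 S4-p->S4 S4-q->S3 S5-p->S5 S5-q->S6 S6-p->S6 S6-q->S0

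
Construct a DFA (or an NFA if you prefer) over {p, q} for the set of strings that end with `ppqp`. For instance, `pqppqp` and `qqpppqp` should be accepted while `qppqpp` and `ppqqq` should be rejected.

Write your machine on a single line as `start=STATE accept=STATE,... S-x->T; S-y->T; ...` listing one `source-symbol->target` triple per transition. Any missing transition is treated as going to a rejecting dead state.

Remember how much of `ppqp` the current input suffix matches. State s0 means no match yet; s1 means the last symbol is `p`; s2 means the last 2 symbols are `pp`; s3 means the last 3 symbols are `ppq`; s4 means the last 4 symbols are `ppqp`. Only s4 accepts. On a mismatch, fall back to the longest proper suffix that is still a prefix of `ppqp`.
5 states suffice.
        p   q  
>  s0   s1  s0 
   s1   s2  s0 
   s2   s2  s3 
   s3   s4  s0 
 * s4   s2  s0 
(> = start, * = accepting)

start=s0; accept=s4; s0-p->s1; s0-q->s0; s1-p->s2; s1-q->s0; s2-p->s2; s2-q->s3; s3-p->s4; s3-q->s0; s4-p->s2; s4-q->s0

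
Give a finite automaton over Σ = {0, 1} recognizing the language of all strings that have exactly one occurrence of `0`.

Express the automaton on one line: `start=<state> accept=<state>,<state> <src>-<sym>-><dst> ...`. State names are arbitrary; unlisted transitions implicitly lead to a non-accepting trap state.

Only the number of `0`s matters, and only up to 2. Make a chain S0 → S1 → S2 advanced by each `0` (with S2 absorbing); every other symbol self-loops. The accepting set is {S1}.
        0   1  
>  S0   S1  S0 
 * S1   S2  S1 
   S2   S2  S2 
(> = start, * = accepting)

start=S0 accept=S1 S0-0->S1 S0-1->S0 S1-0->S2 S1-1->S1 S2-0->S2 S2-1->S2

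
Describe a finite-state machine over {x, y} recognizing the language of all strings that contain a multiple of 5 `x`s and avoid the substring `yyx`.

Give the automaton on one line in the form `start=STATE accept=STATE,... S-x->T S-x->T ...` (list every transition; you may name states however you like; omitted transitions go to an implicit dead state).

start=A accept=A,C,F A-x->B A-y->C B-x->D B-y->E C-x->B C-y->F D-x->G D-y->H E-x->D E-y->I F-x->I F-y->F G-x->J G-y->K H-x->G H-y->I I-x->I I-y->I J-x->A J-y->L K-x->J K-y->I L-x->A L-y->I

Handle the two conditions separately and then intersect. One (5 states) tracks the count of `x`s modulo 5; the other (4 states) tracks partial matches of the forbidden pattern `yyx`. Each combined state is a pair, one component from each; accept when both components accept. After merging equivalent states the machine shrinks.
12 states suffice.
       x  y 
>* A   B  C 
   B   D  E 
 * C   B  F 
   D   G  H 
   E   D  I 
 * F   I  F 
   G   J  K 
   H   G  I 
   I   I  I 
   J   A  L 
   K   J  I 
   L   A  I 
(> = start, * = accepting)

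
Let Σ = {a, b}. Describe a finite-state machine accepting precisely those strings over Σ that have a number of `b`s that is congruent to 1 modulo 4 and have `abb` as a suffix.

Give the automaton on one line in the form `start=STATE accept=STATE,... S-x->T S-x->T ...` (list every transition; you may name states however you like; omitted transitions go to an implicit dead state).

Build one automaton per condition and run them in lockstep. The first has 4 states tracking the count of `b`s modulo 4; the second has 4 states tracking how much of the suffix `abb` has currently been matched. A product state is a pair (one from each), accepting exactly when both do.
A 16-state machine:
          a    b  
>  S0     S1   S2 
   S1     S1   S3 
   S2     S4   S5 
   S3     S4   S6 
   S4     S4   S7 
   S5     S8   S9 
   S6     S8   S9 
   S7     S8  S10 
   S8     S8  S11 
   S9    S12   S0 
   S10   S12   S0 
   S11   S12  S13 
   S12   S12  S14 
   S13    S1   S2 
   S14    S1  S15 
 * S15    S4   S5 
(> = start, * = accepting)

start=S0 accept=S15 S0-a->S1 S0-b->S2 S1-a->S1 S1-b->S3 S2-a->S4 S2-b->S5 S3-a->S4 S3-b->S6 S4-a->S4 S4-b->S7 S5-a->S8 S5-b->S9 S6-a->S8 S6-b->S9 S7-a->S8 S7-b->S10 S8-a->S8 S8-b->S11 S9-a->S12 S9-b->S0 S10-a->S12 S10-b->S0 S11-a->S12 S11-b->S13 S12-a->S12 S12-b->S14 S13-a->S1 S13-b->S2 S14-a->S1 S14-b->S15 S15-a->S4 S15-b->S5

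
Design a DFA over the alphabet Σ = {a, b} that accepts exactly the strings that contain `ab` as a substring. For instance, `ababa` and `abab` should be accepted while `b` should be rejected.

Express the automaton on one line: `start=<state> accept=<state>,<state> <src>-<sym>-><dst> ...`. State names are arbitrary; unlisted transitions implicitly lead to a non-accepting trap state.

start=q0 accept=q2 q0-a->q1 q0-b->q0 q1-a->q1 q1-b->q2 q2-a->q2 q2-b->q2

Track how much of `ab` has been matched so far: state q0 is no progress, q2 is the absorbing accept state reached once `ab` has occurred. Intermediate states record partial matches; on a mismatch, fall back to the longest reusable overlap.
With 3 states:
        a   b  
>  q0   q1  q0 
   q1   q1  q2 
 * q2   q2  q2 
(> = start, * = accepting)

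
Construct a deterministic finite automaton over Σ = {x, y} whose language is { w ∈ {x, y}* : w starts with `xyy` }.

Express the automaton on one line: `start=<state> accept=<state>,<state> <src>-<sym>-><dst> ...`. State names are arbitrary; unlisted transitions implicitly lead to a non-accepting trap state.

Walk along `xyy` while the input agrees: from q0 take `x` to q1, and so on. Any deviation drops to the rejecting sink q4. Once q3 is reached the prefix is confirmed and every continuation is accepted.
5 states suffice.
        x   y  
>  q0   q1  q4 
   q1   q4  q2 
   q2   q4  q3 
 * q3   q3  q3 
   q4   q4  q4 
(> = start, * = accepting)

start=q0 accept=q3 q0-x->q1 q0-y->q4 q1-x->q4 q1-y->q2 q2-x->q4 q2-y->q3 q3-x->q3 q3-y->q3 q4-x->q4 q4-y->q4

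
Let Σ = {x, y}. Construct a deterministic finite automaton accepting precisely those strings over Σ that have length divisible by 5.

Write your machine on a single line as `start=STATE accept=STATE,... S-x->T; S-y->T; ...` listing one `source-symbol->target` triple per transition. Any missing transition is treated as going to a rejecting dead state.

start=q0; accept=q0; q0-x->q1; q0-y->q1; q1-x->q2; q1-y->q2; q2-x->q3; q2-y->q3; q3-x->q4; q3-y->q4; q4-x->q0; q4-y->q0

Count input length modulo 5: every symbol advances one step around the cycle q0 → q1 → q2 → q3 → q4 → q0. Accept at q0.
With 5 states:
        x   y  
>* q0   q1  q1 
   q1   q2  q2 
   q2   q3  q3 
   q3   q4  q4 
   q4   q0  q0 
(> = start, * = accepting)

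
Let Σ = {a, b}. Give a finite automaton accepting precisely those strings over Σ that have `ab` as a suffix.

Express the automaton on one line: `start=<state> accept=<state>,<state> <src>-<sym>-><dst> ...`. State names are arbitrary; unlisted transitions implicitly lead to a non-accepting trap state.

Remember how much of `ab` the current input suffix matches. State q0 means no match yet; q1 means the last symbol is `a`; q2 means the last 2 symbols are `ab`. Only q2 accepts. On a mismatch, fall back to the longest proper suffix that is still a prefix of `ab`.
With 3 states:
        a   b  
>  q0   q1  q0 
   q1   q1  q2 
 * q2   q1  q0 
(> = start, * = accepting)

start=q0 accept=q2 q0-a->q1 q0-b->q0 q1-a->q1 q1-b->q2 q2-a->q1 q2-b->q0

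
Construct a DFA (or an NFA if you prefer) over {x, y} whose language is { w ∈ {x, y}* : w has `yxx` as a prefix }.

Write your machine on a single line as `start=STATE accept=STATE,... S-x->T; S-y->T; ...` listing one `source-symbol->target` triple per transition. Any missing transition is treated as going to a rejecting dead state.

Check the first 3 symbols one by one: s0 through s2 record how many have matched `yxx` so far; any wrong symbol goes to the dead state s4. After all 3 match we enter the accepting sink s3.
With 5 states:
        x   y  
>  s0   s4  s1 
   s1   s2  s4 
   s2   s3  s4 
 * s3   s3  s3 
   s4   s4  s4 
(> = start, * = accepting)

start=s0; accept=s3; s0-x->s4; s0-y->s1; s1-x->s2; s1-y->s4; s2-x->s3; s2-y->s4; s3-x->s3; s3-y->s3; s4-x->s4; s4-y->s4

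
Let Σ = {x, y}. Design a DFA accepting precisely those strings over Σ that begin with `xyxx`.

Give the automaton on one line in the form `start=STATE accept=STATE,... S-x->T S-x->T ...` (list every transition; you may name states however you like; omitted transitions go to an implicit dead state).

Walk along `xyxx` while the input agrees: from q0 take `x` to q1, and so on. Any deviation drops to the rejecting sink q5. Once q4 is reached the prefix is confirmed and every continuation is accepted.
With 6 states:
        x   y  
>  q0   q1  q5 
   q1   q5  q2 
   q2   q3  q5 
   q3   q4  q5 
 * q4   q4  q4 
   q5   q5  q5 
(> = start, * = accepting)

start=q0 accept=q4 q0-x->q1 q0-y->q5 q1-x->q5 q1-y->q2 q2-x->q3 q2-y->q5 q3-x->q4 q3-y->q5 q4-x->q4 q4-y->q4 q5-x->q5 q5-y->q5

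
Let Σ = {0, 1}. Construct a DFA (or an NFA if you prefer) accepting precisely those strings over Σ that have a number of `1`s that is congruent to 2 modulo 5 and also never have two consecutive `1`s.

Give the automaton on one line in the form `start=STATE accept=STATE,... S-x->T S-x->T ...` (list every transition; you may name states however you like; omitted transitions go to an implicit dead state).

Build one automaton per condition and run them in lockstep. One (5 states) tracks the count of `1`s modulo 5; the other (3 states) tracks partial matches of the forbidden pattern `11`. Each combined state is a pair, one component from each; accept when both components accept.
15 states suffice.
          0    1  
>  q0     q0   q1 
   q1     q2   q3 
   q2     q2   q4 
   q3     q3   q5 
 * q4     q6   q5 
   q5     q5   q7 
 * q6     q6   q8 
   q7     q7   q9 
   q8    q10   q7 
   q9     q9  q11 
   q10   q10  q12 
   q11   q11   q3 
   q12   q13   q9 
   q13   q13  q14 
   q14    q0  q11 
(> = start, * = accepting)

start=q0 accept=q4,q6 q0-0->q0 q0-1->q1 q1-0->q2 q1-1->q3 q2-0->q2 q2-1->q4 q3-0->q3 q3-1->q5 q4-0->q6 q4-1->q5 q5-0->q5 q5-1->q7 q6-0->q6 q6-1->q8 q7-0->q7 q7-1->q9 q8-0->q10 q8-1->q7 q9-0->q9 q9-1->q11 q10-0->q10 q10-1->q12 q11-0->q11 q11-1->q3 q12-0->q13 q12-1->q9 q13-0->q13 q13-1->q14 q14-0->q0 q14-1->q11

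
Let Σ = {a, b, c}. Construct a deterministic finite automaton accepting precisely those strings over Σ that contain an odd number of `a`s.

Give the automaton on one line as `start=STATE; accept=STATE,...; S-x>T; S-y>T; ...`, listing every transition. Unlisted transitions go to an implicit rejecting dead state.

start=q0; accept=q1; q0-a>q1; q0-b>q0; q0-c>q0; q1-a>q0; q1-b>q1; q1-c>q1

The only thing that matters is how many `a`s have appeared, reduced mod 2. Use one state per residue: q0 for 0, …, q1 for 1. Reading `a` moves to the next residue; anything else stays put. q1 is accepting.
With 2 states:
        a   b   c  
>  q0   q1  q0  q0 
 * q1   q0  q1  q1 
(> = start, * = accepting)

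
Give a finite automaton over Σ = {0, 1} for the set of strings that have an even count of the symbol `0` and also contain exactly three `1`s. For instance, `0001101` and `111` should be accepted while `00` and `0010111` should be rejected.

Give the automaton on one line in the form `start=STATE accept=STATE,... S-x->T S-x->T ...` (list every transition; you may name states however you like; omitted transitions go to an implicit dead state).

Handle the two conditions separately and then intersect. One (2 states) tracks the count of `0`s modulo 2; the other (5 states) tracks the count of `1`s, saturating at 4. Each combined state is a pair, one component from each; accept when both components accept. Equivalent product states are then merged.
With 9 states:
        0   1  
>  s0   s1  s2 
   s1   s0  s3 
   s2   s3  s4 
   s3   s2  s5 
   s4   s5  s6 
   s5   s4  s7 
 * s6   s7  s8 
   s7   s6  s8 
   s8   s8  s8 
(> = start, * = accepting)

start=s0 accept=s6 s0-0->s1 s0-1->s2 s1-0->s0 s1-1->s3 s2-0->s3 s2-1->s4 s3-0->s2 s3-1->s5 s4-0->s5 s4-1->s6 s5-0->s4 s5-1->s7 s6-0->s7 s6-1->s8 s7-0->s6 s7-1->s8 s8-0->s8 s8-1->s8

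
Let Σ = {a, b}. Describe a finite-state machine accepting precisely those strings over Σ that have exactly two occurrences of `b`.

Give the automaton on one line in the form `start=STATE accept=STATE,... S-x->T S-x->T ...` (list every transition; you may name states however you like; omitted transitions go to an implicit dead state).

Only the number of `b`s matters, and only up to 3. Make a chain S0 → S1 → S2 → S3 advanced by each `b` (with S3 absorbing); every other symbol self-loops. The accepting set is {S2}.
        a   b  
>  S0   S0  S1 
   S1   S1  S2 
 * S2   S2  S3 
   S3   S3  S3 
(> = start, * = accepting)

start=S0 accept=S2 S0-a->S0 S0-b->S1 S1-a->S1 S1-b->S2 S2-a->S2 S2-b->S3 S3-a->S3 S3-b->S3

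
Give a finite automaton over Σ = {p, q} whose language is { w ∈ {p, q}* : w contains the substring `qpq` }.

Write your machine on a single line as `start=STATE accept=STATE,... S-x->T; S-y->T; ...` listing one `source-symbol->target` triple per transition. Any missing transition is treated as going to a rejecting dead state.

start=S0; accept=S3; S0-p->S0; S0-q->S1; S1-p->S2; S1-q->S1; S2-p->S0; S2-q->S3; S3-p->S3; S3-q->S3

States S0..S2 record the length of the longest prefix of `qpq` that matches the current input suffix. Reaching S3 means `qpq` has been seen, and we stay there forever. Accept from S3.
With 4 states:
        p   q  
>  S0   S0  S1 
   S1   S2  S1 
   S2   S0  S3 
 * S3   S3  S3 
(> = start, * = accepting)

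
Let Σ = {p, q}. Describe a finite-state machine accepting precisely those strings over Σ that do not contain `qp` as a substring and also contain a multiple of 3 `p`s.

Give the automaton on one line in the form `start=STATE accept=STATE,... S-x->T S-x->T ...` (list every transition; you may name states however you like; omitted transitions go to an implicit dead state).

Handle the two conditions separately and then intersect. The first has 3 states tracking partial matches of the forbidden pattern `qp`; the second has 3 states tracking the count of `p`s modulo 3. A product state is a pair (one from each), accepting exactly when both do. Minimizing collapses redundant product states.
5 states suffice.
        p   q  
>* S0   S1  S2 
   S1   S3  S4 
 * S2   S4  S2 
   S3   S0  S4 
   S4   S4  S4 
(> = start, * = accepting)

start=S0 accept=S0,S2 S0-p->S1 S0-q->S2 S1-p->S3 S1-q->S4 S2-p->S4 S2-q->S2 S3-p->S0 S3-q->S4 S4-p->S4 S4-q->S4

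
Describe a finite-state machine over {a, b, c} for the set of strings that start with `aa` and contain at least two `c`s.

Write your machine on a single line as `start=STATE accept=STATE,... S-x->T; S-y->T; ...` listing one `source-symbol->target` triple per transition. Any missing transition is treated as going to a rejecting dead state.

start=q0; accept=q5; q0-a->q1; q0-b->q2; q0-c->q2; q1-a->q3; q1-b->q2; q1-c->q2; q2-a->q2; q2-b->q2; q2-c->q2; q3-a->q3; q3-b->q3; q3-c->q4; q4-a->q4; q4-b->q4; q4-c->q5; q5-a->q5; q5-b->q5; q5-c->q5

Run two small machines in parallel and take their product. The first has 4 states tracking whether the input so far still matches the prefix `aa`; the second has 4 states tracking the count of `c`s, saturating at 3. A product state is a pair (one from each), accepting exactly when both do. Minimizing collapses redundant product states.
With 6 states:
        a   b   c  
>  q0   q1  q2  q2 
   q1   q3  q2  q2 
   q2   q2  q2  q2 
   q3   q3  q3  q4 
   q4   q4  q4  q5 
 * q5   q5  q5  q5 
(> = start, * = accepting)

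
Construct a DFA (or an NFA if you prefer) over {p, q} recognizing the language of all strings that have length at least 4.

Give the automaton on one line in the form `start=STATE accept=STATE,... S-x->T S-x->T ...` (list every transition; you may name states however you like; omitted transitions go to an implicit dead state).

start=A accept=E,F A-p->B A-q->B B-p->C B-q->C C-p->D C-q->D D-p->E D-q->E E-p->F E-q->F F-p->F F-q->F

Count input length up to 5: every symbol moves from A toward F, which means 'more than 4' and absorbs. Accept from {E, F}.
       p  q 
>  A   B  B 
   B   C  C 
   C   D  D 
   D   E  E 
 * E   F  F 
 * F   F  F 
(> = start, * = accepting)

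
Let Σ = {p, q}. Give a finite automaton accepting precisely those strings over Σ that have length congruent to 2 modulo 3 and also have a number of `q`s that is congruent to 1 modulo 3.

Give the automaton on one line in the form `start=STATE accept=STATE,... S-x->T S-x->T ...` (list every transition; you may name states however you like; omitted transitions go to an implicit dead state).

Build one automaton per condition and run them in lockstep. One (3 states) tracks the input length modulo 3; the other (3 states) tracks the count of `q`s modulo 3. Each combined state is a pair, one component from each; accept when both components accept.
With 9 states:
        p   q  
>  S0   S1  S2 
   S1   S3  S4 
   S2   S4  S5 
   S3   S0  S6 
 * S4   S6  S7 
   S5   S7  S0 
   S6   S2  S8 
   S7   S8  S1 
   S8   S5  S3 
(> = start, * = accepting)

start=S0 accept=S4 S0-p->S1 S0-q->S2 S1-p->S3 S1-q->S4 S2-p->S4 S2-q->S5 S3-p->S0 S3-q->S6 S4-p->S6 S4-q->S7 S5-p->S7 S5-q->S0 S6-p->S2 S6-q->S8 S7-p->S8 S7-q->S1 S8-p->S5 S8-q->S3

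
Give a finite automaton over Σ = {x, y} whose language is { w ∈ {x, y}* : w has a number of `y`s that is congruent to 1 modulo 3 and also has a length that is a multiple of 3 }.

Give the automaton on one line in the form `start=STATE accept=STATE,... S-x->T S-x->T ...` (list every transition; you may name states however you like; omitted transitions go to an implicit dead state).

start=q0 accept=q6 q0-x->q1 q0-y->q2 q1-x->q3 q1-y->q4 q2-x->q4 q2-y->q5 q3-x->q0 q3-y->q6 q4-x->q6 q4-y->q7 q5-x->q7 q5-y->q0 q6-x->q2 q6-y->q8 q7-x->q8 q7-y->q1 q8-x->q5 q8-y->q3

Build one automaton per condition and run them in lockstep. One (3 states) tracks the count of `y`s modulo 3; the other (3 states) tracks the input length modulo 3. Each combined state is a pair, one component from each; accept when both components accept.
A 9-state machine:
        x   y  
>  q0   q1  q2 
   q1   q3  q4 
   q2   q4  q5 
   q3   q0  q6 
   q4   q6  q7 
   q5   q7  q0 
 * q6   q2  q8 
   q7   q8  q1 
   q8   q5  q3 
(> = start, * = accepting)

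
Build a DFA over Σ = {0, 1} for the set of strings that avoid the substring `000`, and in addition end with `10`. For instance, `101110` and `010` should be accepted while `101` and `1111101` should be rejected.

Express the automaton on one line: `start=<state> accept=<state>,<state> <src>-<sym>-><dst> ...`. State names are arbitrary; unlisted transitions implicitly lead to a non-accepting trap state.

start=s0 accept=s4 s0-0->s1 s0-1->s2 s1-0->s3 s1-1->s2 s2-0->s4 s2-1->s2 s3-0->s5 s3-1->s2 s4-0->s3 s4-1->s2 s5-0->s5 s5-1->s5

Handle the two conditions separately and then intersect. The first has 4 states tracking partial matches of the forbidden pattern `000`; the second has 3 states tracking how much of the suffix `10` has currently been matched. A product state is a pair (one from each), accepting exactly when both do. Minimizing collapses redundant product states.
        0   1  
>  s0   s1  s2 
   s1   s3  s2 
   s2   s4  s2 
   s3   s5  s2 
 * s4   s3  s2 
   s5   s5  s5 
(> = start, * = accepting)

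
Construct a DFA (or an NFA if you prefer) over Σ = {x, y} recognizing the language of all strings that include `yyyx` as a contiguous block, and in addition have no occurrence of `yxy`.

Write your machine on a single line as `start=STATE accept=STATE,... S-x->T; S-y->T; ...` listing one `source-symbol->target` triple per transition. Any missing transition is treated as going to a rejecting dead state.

Run two small machines in parallel and take their product. The first has 5 states tracking whether and how much of `yyyx` has been seen; the second has 4 states tracking partial matches of the forbidden pattern `yxy`. A product state is a pair (one from each), accepting exactly when both do.
          x    y  
>  q0     q0   q1 
   q1     q2   q3 
   q2     q0   q4 
   q3     q2   q5 
   q4     q6   q7 
   q5     q8   q5 
   q6     q6   q4 
   q7     q6   q9 
 * q8    q10  q11 
   q9    q11   q9 
 * q10   q10  q12 
   q11   q11  q11 
 * q12    q8  q12 
(> = start, * = accepting)

start=q0; accept=q8,q10,q12; q0-x->q0; q0-y->q1; q1-x->q2; q1-y->q3; q2-x->q0; q2-y->q4; q3-x->q2; q3-y->q5; q4-x->q6; q4-y->q7; q5-x->q8; q5-y->q5; q6-x->q6; q6-y->q4; q7-x->q6; q7-y->q9; q8-x->q10; q8-y->q11; q9-x->q11; q9-y->q9; q10-x->q10; q10-y->q12; q11-x->q11; q11-y->q11; q12-x->q8; q12-y->q12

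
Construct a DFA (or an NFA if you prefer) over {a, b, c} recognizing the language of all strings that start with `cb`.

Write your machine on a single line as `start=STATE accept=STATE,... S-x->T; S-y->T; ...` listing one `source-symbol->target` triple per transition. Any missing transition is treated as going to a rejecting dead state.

start=q0; accept=q2; q0-a->q3; q0-b->q3; q0-c->q1; q1-a->q3; q1-b->q2; q1-c->q3; q2-a->q2; q2-b->q2; q2-c->q2; q3-a->q3; q3-b->q3; q3-c->q3

Check the first 2 symbols one by one: q0 through q1 record how many have matched `cb` so far; any wrong symbol goes to the dead state q3. After all 2 match we enter the accepting sink q2.
With 4 states:
        a   b   c  
>  q0   q3  q3  q1 
   q1   q3  q2  q3 
 * q2   q2  q2  q2 
   q3   q3  q3  q3 
(> = start, * = accepting)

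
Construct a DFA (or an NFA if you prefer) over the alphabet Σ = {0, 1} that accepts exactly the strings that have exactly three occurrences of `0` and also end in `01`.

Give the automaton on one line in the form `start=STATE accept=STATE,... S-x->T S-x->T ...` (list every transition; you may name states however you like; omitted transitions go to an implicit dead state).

start=s0 accept=s8 s0-0->s1 s0-1->s0 s1-0->s2 s1-1->s3 s2-0->s4 s2-1->s5 s3-0->s2 s3-1->s6 s4-0->s7 s4-1->s8 s5-0->s4 s5-1->s9 s6-0->s2 s6-1->s6 s7-0->s7 s7-1->s10 s8-0->s7 s8-1->s11 s9-0->s4 s9-1->s9 s10-0->s7 s10-1->s12 s11-0->s7 s11-1->s11 s12-0->s7 s12-1->s12

Build one automaton per condition and run them in lockstep. One (5 states) tracks the count of `0`s, saturating at 4; the other (3 states) tracks how much of the suffix `01` has currently been matched. Each combined state is a pair, one component from each; accept when both components accept.
13 states suffice.
          0    1  
>  s0     s1   s0 
   s1     s2   s3 
   s2     s4   s5 
   s3     s2   s6 
   s4     s7   s8 
   s5     s4   s9 
   s6     s2   s6 
   s7     s7  s10 
 * s8     s7  s11 
   s9     s4   s9 
   s10    s7  s12 
   s11    s7  s11 
   s12    s7  s12 
(> = start, * = accepting)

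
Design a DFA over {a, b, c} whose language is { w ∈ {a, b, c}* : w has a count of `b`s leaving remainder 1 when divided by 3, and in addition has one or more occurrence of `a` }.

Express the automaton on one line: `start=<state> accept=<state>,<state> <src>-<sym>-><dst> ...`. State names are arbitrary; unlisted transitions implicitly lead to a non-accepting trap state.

Handle the two conditions separately and then intersect. The first has 3 states tracking the count of `b`s modulo 3; the second has 3 states tracking the count of `a`s, saturating at 2. A product state is a pair (one from each), accepting exactly when both do. After merging equivalent states the machine shrinks.
        a   b   c  
>  q0   q1  q2  q0 
   q1   q1  q3  q1 
   q2   q3  q4  q2 
 * q3   q3  q5  q3 
   q4   q5  q0  q4 
   q5   q5  q1  q5 
(> = start, * = accepting)

start=q0 accept=q3 q0-a->q1 q0-b->q2 q0-c->q0 q1-a->q1 q1-b->q3 q1-c->q1 q2-a->q3 q2-b->q4 q2-c->q2 q3-a->q3 q3-b->q5 q3-c->q3 q4-a->q5 q4-b->q0 q4-c->q4 q5-a->q5 q5-b->q1 q5-c->q5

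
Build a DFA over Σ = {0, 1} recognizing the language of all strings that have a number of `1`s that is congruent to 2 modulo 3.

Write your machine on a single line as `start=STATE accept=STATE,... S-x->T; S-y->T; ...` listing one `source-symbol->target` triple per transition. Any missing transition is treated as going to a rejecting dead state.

start=s0; accept=s2; s0-0->s0; s0-1->s1; s1-0->s1; s1-1->s2; s2-0->s2; s2-1->s0

Keep the running count of `1`s modulo 3: each `1` advances along the cycle s0 → s1 → s2 → s0 while other symbols loop. Accept at s2.
With 3 states:
        0   1  
>  s0   s0  s1 
   s1   s1  s2 
 * s2   s2  s0 
(> = start, * = accepting)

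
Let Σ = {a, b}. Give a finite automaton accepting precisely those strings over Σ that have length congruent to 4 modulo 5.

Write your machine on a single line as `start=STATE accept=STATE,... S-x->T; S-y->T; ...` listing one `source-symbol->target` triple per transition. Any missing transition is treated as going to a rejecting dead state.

start=q0; accept=q4; q0-a->q1; q0-b->q1; q1-a->q2; q1-b->q2; q2-a->q3; q2-b->q3; q3-a->q4; q3-b->q4; q4-a->q0; q4-b->q0

Count input length modulo 5: every symbol advances one step around the cycle q0 → q1 → q2 → q3 → q4 → q0. Accept at q4.
With 5 states:
        a   b  
>  q0   q1  q1 
   q1   q2  q2 
   q2   q3  q3 
   q3   q4  q4 
 * q4   q0  q0 
(> = start, * = accepting)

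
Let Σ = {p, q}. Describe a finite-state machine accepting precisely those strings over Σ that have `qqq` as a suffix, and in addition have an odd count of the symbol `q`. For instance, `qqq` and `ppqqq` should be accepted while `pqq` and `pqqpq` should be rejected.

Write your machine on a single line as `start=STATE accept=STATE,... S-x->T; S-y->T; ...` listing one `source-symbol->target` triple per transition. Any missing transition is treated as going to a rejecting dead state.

start=s0; accept=s4; s0-p->s0; s0-q->s1; s1-p->s2; s1-q->s3; s2-p->s2; s2-q->s0; s3-p->s0; s3-q->s4; s4-p->s2; s4-q->s3

Handle the two conditions separately and then intersect. The first has 4 states tracking how much of the suffix `qqq` has currently been matched; the second has 2 states tracking the count of `q`s modulo 2. A product state is a pair (one from each), accepting exactly when both do. Equivalent product states are then merged.
5 states suffice.
        p   q  
>  s0   s0  s1 
   s1   s2  s3 
   s2   s2  s0 
   s3   s0  s4 
 * s4   s2  s3 
(> = start, * = accepting)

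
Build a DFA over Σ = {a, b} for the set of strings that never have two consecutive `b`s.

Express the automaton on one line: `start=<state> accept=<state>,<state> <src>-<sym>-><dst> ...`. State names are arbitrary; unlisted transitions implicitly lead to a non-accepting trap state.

start=S0 accept=S0,S1 S0-a->S0 S0-b->S1 S1-a->S0 S1-b->S2 S2-a->S2 S2-b->S2

Track partial matches of the forbidden pattern `bb`. State S2 is a dead state reached once `bb` has occurred; every other state accepts. S0 means no part of `bb` is currently matched.
        a   b  
>* S0   S0  S1 
 * S1   S0  S2 
   S2   S2  S2 
(> = start, * = accepting)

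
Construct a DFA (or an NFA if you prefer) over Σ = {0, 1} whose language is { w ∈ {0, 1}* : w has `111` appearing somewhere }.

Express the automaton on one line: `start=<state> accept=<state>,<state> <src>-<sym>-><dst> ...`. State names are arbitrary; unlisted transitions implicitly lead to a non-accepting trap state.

start=q0 accept=q3 q0-0->q0 q0-1->q1 q1-0->q0 q1-1->q2 q2-0->q0 q2-1->q3 q3-0->q3 q3-1->q3

Track how much of `111` has been matched so far: state q0 is no progress, q3 is the absorbing accept state reached once `111` has occurred. Intermediate states record partial matches; on a mismatch, fall back to the longest reusable overlap.
        0   1  
>  q0   q0  q1 
   q1   q0  q2 
   q2   q0  q3 
 * q3   q3  q3 
(> = start, * = accepting)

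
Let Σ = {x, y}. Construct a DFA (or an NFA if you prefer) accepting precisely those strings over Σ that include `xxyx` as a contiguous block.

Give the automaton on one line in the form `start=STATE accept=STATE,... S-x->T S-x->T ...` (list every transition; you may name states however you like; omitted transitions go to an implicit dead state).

start=S0 accept=S4 S0-x->S1 S0-y->S0 S1-x->S2 S1-y->S0 S2-x->S2 S2-y->S3 S3-x->S4 S3-y->S0 S4-x->S4 S4-y->S4

States S0..S3 record the length of the longest prefix of `xxyx` that matches the current input suffix. Reaching S4 means `xxyx` has been seen, and we stay there forever. Accept from S4.
5 states suffice.
        x   y  
>  S0   S1  S0 
   S1   S2  S0 
   S2   S2  S3 
   S3   S4  S0 
 * S4   S4  S4 
(> = start, * = accepting)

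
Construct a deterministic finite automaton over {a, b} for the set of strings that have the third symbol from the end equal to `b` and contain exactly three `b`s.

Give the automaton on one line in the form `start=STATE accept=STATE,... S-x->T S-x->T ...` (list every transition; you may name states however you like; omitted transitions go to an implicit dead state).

Handle the two conditions separately and then intersect. One (15 states) tracks the last 3 symbols read; the other (5 states) tracks the count of `b`s, saturating at 4. Each combined state is a pair, one component from each; accept when both components accept. Equivalent product states are then merged.
With 15 states:
          a    b  
>  q0     q0   q1 
   q1     q2   q3 
   q2     q2   q4 
   q3     q5   q6 
   q4     q5   q7 
   q5     q8   q9 
 * q6    q10  q11 
   q7    q10  q11 
   q8     q8  q12 
 * q9    q13  q11 
 * q10   q14  q11 
   q11   q11  q11 
   q12   q13  q11 
   q13   q14  q11 
 * q14   q11  q11 
(> = start, * = accepting)

start=q0 accept=q6,q9,q10,q14 q0-a->q0 q0-b->q1 q1-a->q2 q1-b->q3 q2-a->q2 q2-b->q4 q3-a->q5 q3-b->q6 q4-a->q5 q4-b->q7 q5-a->q8 q5-b->q9 q6-a->q10 q6-b->q11 q7-a->q10 q7-b->q11 q8-a->q8 q8-b->q12 q9-a->q13 q9-b->q11 q10-a->q14 q10-b->q11 q11-a->q11 q11-b->q11 q12-a->q13 q12-b->q11 q13-a->q14 q13-b->q11 q14-a->q11 q14-b->q11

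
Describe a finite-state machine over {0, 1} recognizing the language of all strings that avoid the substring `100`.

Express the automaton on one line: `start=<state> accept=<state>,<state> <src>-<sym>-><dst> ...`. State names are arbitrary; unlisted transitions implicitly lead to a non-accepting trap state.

start=q0 accept=q0,q1,q2 q0-0->q0 q0-1->q1 q1-0->q2 q1-1->q1 q2-0->q3 q2-1->q1 q3-0->q3 q3-1->q3

This is the complement of 'contains `100`'. Use the same substring-matching states — q0 through q3 holding how much of `100` has just been matched — but flip the accepting set: everything except the trap q3 accepts.
A 4-state machine:
        0   1  
>* q0   q0  q1 
 * q1   q2  q1 
 * q2   q3  q1 
   q3   q3  q3 
(> = start, * = accepting)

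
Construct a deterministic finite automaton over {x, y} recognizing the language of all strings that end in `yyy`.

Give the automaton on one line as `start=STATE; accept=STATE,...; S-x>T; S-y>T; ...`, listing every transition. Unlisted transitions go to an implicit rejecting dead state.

Remember how much of `yyy` the current input suffix matches. State S0 means no match yet; S1 means the last symbol is `y`; S2 means the last 2 symbols are `yy`; S3 means the last 3 symbols are `yyy`. Only S3 accepts. On a mismatch, fall back to the longest proper suffix that is still a prefix of `yyy`.
        x   y  
>  S0   S0  S1 
   S1   S0  S2 
   S2   S0  S3 
 * S3   S0  S3 
(> = start, * = accepting)

start=S0; accept=S3; S0-x>S0; S0-y>S1; S1-x>S0; S1-y>S2; S2-x>S0; S2-y>S3; S3-x>S0; S3-y>S3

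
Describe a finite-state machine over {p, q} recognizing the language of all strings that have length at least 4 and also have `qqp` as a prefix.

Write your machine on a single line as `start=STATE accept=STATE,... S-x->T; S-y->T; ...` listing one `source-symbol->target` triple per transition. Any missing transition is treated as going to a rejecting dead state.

Run two small machines in parallel and take their product. The first has 6 states tracking the input length, saturating at 5; the second has 5 states tracking whether the input so far still matches the prefix `qqp`. A product state is a pair (one from each), accepting exactly when both do. Equivalent product states are then merged.
With 6 states:
        p   q  
>  s0   s1  s2 
   s1   s1  s1 
   s2   s1  s3 
   s3   s4  s1 
   s4   s5  s5 
 * s5   s5  s5 
(> = start, * = accepting)

start=s0; accept=s5; s0-p->s1; s0-q->s2; s1-p->s1; s1-q->s1; s2-p->s1; s2-q->s3; s3-p->s4; s3-q->s1; s4-p->s5; s4-q->s5; s5-p->s5; s5-q->s5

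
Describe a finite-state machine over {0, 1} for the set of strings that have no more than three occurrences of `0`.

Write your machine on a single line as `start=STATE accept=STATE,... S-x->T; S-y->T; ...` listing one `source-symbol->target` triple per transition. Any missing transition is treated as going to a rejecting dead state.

start=q0; accept=q0,q1,q2,q3; q0-0->q1; q0-1->q0; q1-0->q2; q1-1->q1; q2-0->q3; q2-1->q2; q3-0->q4; q3-1->q3; q4-0->q4; q4-1->q4

Count `0`s, saturating at 4: states q0 through q3 mean 0 through 3 `0`s seen; q4 means more than 3. Each `0` increments (capped at q4); other symbols loop. Accept from {q0, q1, q2, q3}.
5 states suffice.
        0   1  
>* q0   q1  q0 
 * q1   q2  q1 
 * q2   q3  q2 
 * q3   q4  q3 
   q4   q4  q4 
(> = start, * = accepting)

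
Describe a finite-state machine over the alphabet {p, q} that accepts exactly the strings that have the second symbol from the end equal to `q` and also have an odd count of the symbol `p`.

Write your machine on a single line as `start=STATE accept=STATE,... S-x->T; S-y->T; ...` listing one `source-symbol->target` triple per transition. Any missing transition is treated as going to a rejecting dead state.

Handle the two conditions separately and then intersect. One (7 states) tracks the last 2 symbols read; the other (2 states) tracks the count of `p`s modulo 2. Each combined state is a pair, one component from each; accept when both components accept. Equivalent product states are then merged.
        p   q  
>  S0   S1  S2 
   S1   S0  S3 
   S2   S4  S2 
   S3   S0  S5 
 * S4   S0  S3 
 * S5   S0  S5 
(> = start, * = accepting)

start=S0; accept=S4,S5; S0-p->S1; S0-q->S2; S1-p->S0; S1-q->S3; S2-p->S4; S2-q->S2; S3-p->S0; S3-q->S5; S4-p->S0; S4-q->S3; S5-p->S0; S5-q->S5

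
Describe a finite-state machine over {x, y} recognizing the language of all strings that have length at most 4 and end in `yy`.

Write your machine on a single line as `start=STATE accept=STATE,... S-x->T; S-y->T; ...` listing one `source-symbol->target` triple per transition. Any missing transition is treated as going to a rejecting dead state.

start=S0; accept=S5,S8,S9; S0-x->S1; S0-y->S2; S1-x->S3; S1-y->S4; S2-x->S3; S2-y->S5; S3-x->S6; S3-y->S7; S4-x->S6; S4-y->S8; S5-x->S6; S5-y->S8; S6-x->S6; S6-y->S6; S7-x->S6; S7-y->S9; S8-x->S6; S8-y->S9; S9-x->S6; S9-y->S6

Run two small machines in parallel and take their product. One (6 states) tracks the input length, saturating at 5; the other (3 states) tracks how much of the suffix `yy` has currently been matched. Each combined state is a pair, one component from each; accept when both components accept. After merging equivalent states the machine shrinks.
10 states suffice.
        x   y  
>  S0   S1  S2 
   S1   S3  S4 
   S2   S3  S5 
   S3   S6  S7 
   S4   S6  S8 
 * S5   S6  S8 
   S6   S6  S6 
   S7   S6  S9 
 * S8   S6  S9 
 * S9   S6  S6 
(> = start, * = accepting)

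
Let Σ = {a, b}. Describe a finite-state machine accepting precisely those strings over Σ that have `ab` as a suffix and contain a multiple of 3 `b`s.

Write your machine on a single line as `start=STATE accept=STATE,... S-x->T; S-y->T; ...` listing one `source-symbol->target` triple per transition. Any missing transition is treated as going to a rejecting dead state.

start=q0; accept=q4; q0-a->q0; q0-b->q1; q1-a->q1; q1-b->q2; q2-a->q3; q2-b->q0; q3-a->q3; q3-b->q4; q4-a->q0; q4-b->q1

Build one automaton per condition and run them in lockstep. One (3 states) tracks how much of the suffix `ab` has currently been matched; the other (3 states) tracks the count of `b`s modulo 3. Each combined state is a pair, one component from each; accept when both components accept. After merging equivalent states the machine shrinks.
A 5-state machine:
        a   b  
>  q0   q0  q1 
   q1   q1  q2 
   q2   q3  q0 
   q3   q3  q4 
 * q4   q0  q1 
(> = start, * = accepting)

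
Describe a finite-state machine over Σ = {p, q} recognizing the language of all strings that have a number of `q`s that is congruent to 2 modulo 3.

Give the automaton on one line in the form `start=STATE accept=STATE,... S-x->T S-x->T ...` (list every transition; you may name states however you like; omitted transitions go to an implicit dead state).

start=s0 accept=s2 s0-p->s0 s0-q->s1 s1-p->s1 s1-q->s2 s2-p->s2 s2-q->s0

Keep the running count of `q`s modulo 3: each `q` advances along the cycle s0 → s1 → s2 → s0 while other symbols loop. Accept at s2.
3 states suffice.
        p   q  
>  s0   s0  s1 
   s1   s1  s2 
 * s2   s2  s0 
(> = start, * = accepting)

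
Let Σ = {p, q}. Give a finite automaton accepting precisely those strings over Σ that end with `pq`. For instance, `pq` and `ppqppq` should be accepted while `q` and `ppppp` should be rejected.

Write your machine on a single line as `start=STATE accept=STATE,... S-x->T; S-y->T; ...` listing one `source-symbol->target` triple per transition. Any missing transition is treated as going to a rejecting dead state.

Remember how much of `pq` the current input suffix matches. State s0 means no match yet; s1 means the last symbol is `p`; s2 means the last 2 symbols are `pq`. Only s2 accepts. On a mismatch, fall back to the longest proper suffix that is still a prefix of `pq`.
        p   q  
>  s0   s1  s0 
   s1   s1  s2 
 * s2   s1  s0 
(> = start, * = accepting)

start=s0; accept=s2; s0-p->s1; s0-q->s0; s1-p->s1; s1-q->s2; s2-p->s1; s2-q->s0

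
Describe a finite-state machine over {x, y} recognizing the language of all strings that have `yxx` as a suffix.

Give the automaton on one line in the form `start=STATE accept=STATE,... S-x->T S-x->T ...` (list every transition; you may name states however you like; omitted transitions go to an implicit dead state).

start=q0 accept=q3 q0-x->q0 q0-y->q1 q1-x->q2 q1-y->q1 q2-x->q3 q2-y->q1 q3-x->q0 q3-y->q1

Remember how much of `yxx` the current input suffix matches. State q0 means no match yet; q1 means the last symbol is `y`; q2 means the last 2 symbols are `yx`; q3 means the last 3 symbols are `yxx`. Only q3 accepts. On a mismatch, fall back to the longest proper suffix that is still a prefix of `yxx`.
A 4-state machine:
        x   y  
>  q0   q0  q1 
   q1   q2  q1 
   q2   q3  q1 
 * q3   q0  q1 
(> = start, * = accepting)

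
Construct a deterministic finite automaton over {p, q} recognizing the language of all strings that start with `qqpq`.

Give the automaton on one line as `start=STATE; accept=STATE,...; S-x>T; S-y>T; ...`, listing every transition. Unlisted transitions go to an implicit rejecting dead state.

start=s0; accept=s4; s0-p>s5; s0-q>s1; s1-p>s5; s1-q>s2; s2-p>s3; s2-q>s5; s3-p>s5; s3-q>s4; s4-p>s4; s4-q>s4; s5-p>s5; s5-q>s5

Check the first 4 symbols one by one: s0 through s3 record how many have matched `qqpq` so far; any wrong symbol goes to the dead state s5. After all 4 match we enter the accepting sink s4.
A 6-state machine:
        p   q  
>  s0   s5  s1 
   s1   s5  s2 
   s2   s3  s5 
   s3   s5  s4 
 * s4   s4  s4 
   s5   s5  s5 
(> = start, * = accepting)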